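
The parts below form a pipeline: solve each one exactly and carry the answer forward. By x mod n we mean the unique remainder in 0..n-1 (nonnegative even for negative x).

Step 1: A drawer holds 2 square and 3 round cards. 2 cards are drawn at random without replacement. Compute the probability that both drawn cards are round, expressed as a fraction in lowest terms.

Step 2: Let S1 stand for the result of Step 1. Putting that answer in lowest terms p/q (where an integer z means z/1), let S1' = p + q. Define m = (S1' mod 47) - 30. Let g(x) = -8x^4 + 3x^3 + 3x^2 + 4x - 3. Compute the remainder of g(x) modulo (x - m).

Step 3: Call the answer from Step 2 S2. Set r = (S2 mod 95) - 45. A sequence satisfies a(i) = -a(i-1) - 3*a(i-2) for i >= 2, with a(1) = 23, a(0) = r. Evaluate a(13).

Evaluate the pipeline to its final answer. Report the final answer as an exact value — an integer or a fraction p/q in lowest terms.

4943

Step 1: total draws C(5,2) = 10; favorable C(3,2) = 3; P = 3/10; answer 3/10
Step 2: S1 = 3/10; threaded value p + q = 13; m = -17; remainder = value at the root: -8*(-17)^4 + 3*(-17)^3 + 3*(-17)^2 + 4*(-17)^1 - 3 = (-668168) + (-14739) + (867) + (-68) + (-3) = -682111; answer -682111
Step 3: S2 = -682111; r = 39; a(2) = -1*(23) - 3*(39) = -140; iterating: a(2)=-140, a(3)=71, a(4)=349, a(5)=-562, a(6)=-485, a(7)=2171, a(8)=-716, a(9)=-5797, a(10)=7945, a(11)=9446, a(12)=-33281, a(13)=4943; answer 4943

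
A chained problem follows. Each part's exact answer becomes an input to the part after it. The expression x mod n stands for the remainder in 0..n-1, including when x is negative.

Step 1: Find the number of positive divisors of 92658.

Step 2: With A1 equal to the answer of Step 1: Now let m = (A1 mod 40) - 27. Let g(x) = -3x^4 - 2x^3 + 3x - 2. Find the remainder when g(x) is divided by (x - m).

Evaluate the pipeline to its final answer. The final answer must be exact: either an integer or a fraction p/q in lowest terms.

Step 1: 92658 = 2 * 3 * 15443; number of divisors = (1+1) * (1+1) * (1+1) = 8; answer 8
Step 2: A1 = 8; m = -19; remainder = value at the root: -3*(-19)^4 - 2*(-19)^3 + 3*(-19)^1 - 2 = (-390963) + (13718) + (-57) + (-2) = -377304; answer -377304

-377304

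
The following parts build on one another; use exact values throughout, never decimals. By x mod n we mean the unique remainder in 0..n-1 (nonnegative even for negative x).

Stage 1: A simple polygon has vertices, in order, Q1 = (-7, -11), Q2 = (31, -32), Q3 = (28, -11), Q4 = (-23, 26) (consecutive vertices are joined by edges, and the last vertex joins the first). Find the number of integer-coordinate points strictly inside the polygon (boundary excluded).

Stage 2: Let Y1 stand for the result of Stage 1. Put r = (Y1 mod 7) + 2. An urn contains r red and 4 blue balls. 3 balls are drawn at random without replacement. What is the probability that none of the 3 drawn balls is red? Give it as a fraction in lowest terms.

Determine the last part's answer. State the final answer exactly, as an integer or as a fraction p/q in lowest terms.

Stage 1: cross terms: (-7*-32 - 31*-11)=565, (31*-11 - 28*-32)=555, (28*26 - -23*-11)=475, (-23*-11 - -7*26)=435; twice the area = |2030| = 2030; area = 1015; boundary points = 1 + 3 + 1 + 1 = 6; strictly interior points = area - boundary/2 + 1 = 1013; answer 1013
Stage 2: Y1 = 1013; r = 7; total draws C(11,3) = 165; favorable C(4,3) = 4; P = 4/165; answer 4/165

4/165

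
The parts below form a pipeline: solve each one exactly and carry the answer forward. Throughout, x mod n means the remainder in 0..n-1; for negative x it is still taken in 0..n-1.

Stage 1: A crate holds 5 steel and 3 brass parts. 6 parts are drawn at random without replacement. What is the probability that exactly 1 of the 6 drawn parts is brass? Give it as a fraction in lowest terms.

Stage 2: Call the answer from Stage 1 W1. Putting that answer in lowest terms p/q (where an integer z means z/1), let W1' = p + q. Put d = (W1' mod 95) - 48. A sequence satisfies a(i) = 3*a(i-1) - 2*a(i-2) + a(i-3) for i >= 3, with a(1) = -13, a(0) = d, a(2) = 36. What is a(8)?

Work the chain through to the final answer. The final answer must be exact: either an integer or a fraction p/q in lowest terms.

7493

Stage 1: total draws C(8,6) = 28; favorable C(3,1)*C(5,5) = 3; P = 3/28; answer 3/28
Stage 2: W1 = 3/28; threaded value p + q = 31; d = -17; a(3) = 3*(36) - 2*(-13) + 1*(-17) = 117; iterating: a(3)=117, a(4)=266, a(5)=600, a(6)=1385, a(7)=3221, a(8)=7493; answer 7493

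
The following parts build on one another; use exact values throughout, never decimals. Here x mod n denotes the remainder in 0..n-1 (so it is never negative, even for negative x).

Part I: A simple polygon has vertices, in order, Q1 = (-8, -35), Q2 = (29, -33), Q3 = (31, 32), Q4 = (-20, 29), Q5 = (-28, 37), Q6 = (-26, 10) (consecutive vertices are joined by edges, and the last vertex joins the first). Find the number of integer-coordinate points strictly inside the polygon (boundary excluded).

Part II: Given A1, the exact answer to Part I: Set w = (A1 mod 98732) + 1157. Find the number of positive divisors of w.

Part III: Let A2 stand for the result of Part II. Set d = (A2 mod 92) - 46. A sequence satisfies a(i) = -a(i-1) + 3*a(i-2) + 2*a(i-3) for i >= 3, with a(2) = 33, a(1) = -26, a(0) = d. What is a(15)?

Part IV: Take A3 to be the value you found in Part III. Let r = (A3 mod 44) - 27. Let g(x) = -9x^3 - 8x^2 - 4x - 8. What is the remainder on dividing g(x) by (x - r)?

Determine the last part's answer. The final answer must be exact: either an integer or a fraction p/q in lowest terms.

-26328

Part I: cross terms: (-8*-33 - 29*-35)=1279, (29*32 - 31*-33)=1951, (31*29 - -20*32)=1539, (-20*37 - -28*29)=72, (-28*10 - -26*37)=682, (-26*-35 - -8*10)=990; twice the area = |6513| = 6513; area = 6513/2; boundary points = 1 + 1 + 3 + 8 + 1 + 9 = 23; strictly interior points = area - boundary/2 + 1 = 3246; answer 3246
Part II: A1 = 3246; w = 4403; 4403 = 7 * 17 * 37; number of divisors = (1+1) * (1+1) * (1+1) = 8; answer 8
Part III: A2 = 8; d = -38; a(3) = -1*(33) + 3*(-26) + 2*(-38) = -187; iterating: a(3)=-187, a(4)=234, a(5)=-729, a(6)=1057, a(7)=-2776, a(8)=4489, a(9)=-10703, a(10)=18618, a(11)=-41749, a(12)=76197, a(13)=-164208, a(14)=309301, a(15)=-649531; answer -649531
Part IV: A3 = -649531; r = 14; remainder = value at the root: -9*(14)^3 - 8*(14)^2 - 4*(14)^1 - 8 = (-24696) + (-1568) + (-56) + (-8) = -26328; answer -26328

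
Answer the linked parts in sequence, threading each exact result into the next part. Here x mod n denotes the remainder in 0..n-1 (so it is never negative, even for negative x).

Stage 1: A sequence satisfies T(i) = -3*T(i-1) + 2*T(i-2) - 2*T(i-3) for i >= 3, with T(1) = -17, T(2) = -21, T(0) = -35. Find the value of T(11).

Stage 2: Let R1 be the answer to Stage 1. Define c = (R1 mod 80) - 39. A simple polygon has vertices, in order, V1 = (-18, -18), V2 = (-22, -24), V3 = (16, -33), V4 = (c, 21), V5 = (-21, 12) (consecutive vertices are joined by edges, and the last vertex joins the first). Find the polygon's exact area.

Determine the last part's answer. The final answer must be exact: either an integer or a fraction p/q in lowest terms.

Stage 1: T(3) = -3*(-21) + 2*(-17) - 2*(-35) = 99; iterating: T(3)=99, T(4)=-305, T(5)=1155, T(6)=-4273, T(7)=15739, T(8)=-58073, T(9)=214243, T(10)=-790353, T(11)=2915691; answer 2915691
Stage 2: R1 = 2915691; c = -28; cross terms: (-18*-24 - -22*-18)=36, (-22*-33 - 16*-24)=1110, (16*21 - -28*-33)=-588, (-28*12 - -21*21)=105, (-21*-18 - -18*12)=594; twice the area = |1257| = 1257; area = 1257/2; answer 1257/2

1257/2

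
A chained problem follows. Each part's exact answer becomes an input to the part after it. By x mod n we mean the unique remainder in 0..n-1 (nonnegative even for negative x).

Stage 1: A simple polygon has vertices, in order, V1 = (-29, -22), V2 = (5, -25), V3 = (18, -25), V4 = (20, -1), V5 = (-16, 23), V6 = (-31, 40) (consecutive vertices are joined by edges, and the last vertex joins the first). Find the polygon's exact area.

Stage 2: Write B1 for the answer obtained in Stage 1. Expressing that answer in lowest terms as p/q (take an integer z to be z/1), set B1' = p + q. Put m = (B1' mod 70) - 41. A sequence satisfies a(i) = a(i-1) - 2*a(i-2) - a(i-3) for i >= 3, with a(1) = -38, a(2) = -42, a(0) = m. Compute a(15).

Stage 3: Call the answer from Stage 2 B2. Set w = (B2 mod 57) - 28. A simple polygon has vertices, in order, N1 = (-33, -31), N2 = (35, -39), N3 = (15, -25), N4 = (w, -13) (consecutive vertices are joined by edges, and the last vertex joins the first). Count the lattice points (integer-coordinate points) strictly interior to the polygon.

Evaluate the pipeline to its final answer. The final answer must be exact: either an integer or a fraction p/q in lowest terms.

722

Stage 1: cross terms: (-29*-25 - 5*-22)=835, (5*-25 - 18*-25)=325, (18*-1 - 20*-25)=482, (20*23 - -16*-1)=444, (-16*40 - -31*23)=73, (-31*-22 - -29*40)=1842; twice the area = |4001| = 4001; area = 4001/2; answer 4001/2
Stage 2: B1 = 4001/2; threaded value p + q = 4003; m = -28; a(3) = 1*(-42) - 2*(-38) - 1*(-28) = 62; iterating: a(3)=62, a(4)=184, a(5)=102, a(6)=-328, a(7)=-716, a(8)=-162, a(9)=1598, a(10)=2638, a(11)=-396, a(12)=-7270, a(13)=-9116, a(14)=5820, a(15)=31322; answer 31322
Stage 3: B2 = 31322; w = 1; cross terms: (-33*-39 - 35*-31)=2372, (35*-25 - 15*-39)=-290, (15*-13 - 1*-25)=-170, (1*-31 - -33*-13)=-460; twice the area = |1452| = 1452; area = 726; boundary points = 4 + 2 + 2 + 2 = 10; strictly interior points = area - boundary/2 + 1 = 722; answer 722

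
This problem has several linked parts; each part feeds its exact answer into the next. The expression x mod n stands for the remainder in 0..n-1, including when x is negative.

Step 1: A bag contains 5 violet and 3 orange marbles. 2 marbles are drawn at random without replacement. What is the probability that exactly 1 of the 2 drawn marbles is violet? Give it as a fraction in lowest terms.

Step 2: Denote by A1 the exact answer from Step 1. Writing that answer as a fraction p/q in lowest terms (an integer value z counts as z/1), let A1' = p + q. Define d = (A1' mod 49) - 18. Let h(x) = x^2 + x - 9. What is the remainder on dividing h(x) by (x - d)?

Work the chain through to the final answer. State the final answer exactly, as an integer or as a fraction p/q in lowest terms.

641

Step 1: total draws C(8,2) = 28; favorable C(5,1)*C(3,1) = 15; P = 15/28; answer 15/28
Step 2: A1 = 15/28; threaded value p + q = 43; d = 25; remainder = value at the root: 1*(25)^2 + 1*(25)^1 - 9 = (625) + (25) + (-9) = 641; answer 641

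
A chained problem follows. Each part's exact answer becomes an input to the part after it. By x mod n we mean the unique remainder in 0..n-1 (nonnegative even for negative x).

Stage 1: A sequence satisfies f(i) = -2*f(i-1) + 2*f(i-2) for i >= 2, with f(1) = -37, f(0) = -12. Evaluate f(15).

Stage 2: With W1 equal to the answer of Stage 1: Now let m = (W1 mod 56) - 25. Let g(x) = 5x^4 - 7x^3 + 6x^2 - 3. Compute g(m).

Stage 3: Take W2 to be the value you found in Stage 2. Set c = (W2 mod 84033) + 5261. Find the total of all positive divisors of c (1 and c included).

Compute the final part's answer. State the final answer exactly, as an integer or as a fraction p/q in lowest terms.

38402

Stage 1: f(2) = -2*(-37) + 2*(-12) = 50; iterating: f(2)=50, f(3)=-174, f(4)=448, f(5)=-1244, f(6)=3384, f(7)=-9256, f(8)=25280, f(9)=-69072, f(10)=188704, f(11)=-515552, f(12)=1408512, f(13)=-3848128, f(14)=10513280, f(15)=-28722816; answer -28722816
Stage 2: W1 = -28722816; m = 7; 5*(7)^4 - 7*(7)^3 + 6*(7)^2 - 3 = (12005) + (-2401) + (294) + (-3) = 9895; answer 9895
Stage 3: W2 = 9895; c = 15156; 15156 = 2^2 * 3^2 * 421; sigma = (1 + 2 + 4) * (1 + 3 + 9) * (1 + 421) = 7 * 13 * 422 = 38402; answer 38402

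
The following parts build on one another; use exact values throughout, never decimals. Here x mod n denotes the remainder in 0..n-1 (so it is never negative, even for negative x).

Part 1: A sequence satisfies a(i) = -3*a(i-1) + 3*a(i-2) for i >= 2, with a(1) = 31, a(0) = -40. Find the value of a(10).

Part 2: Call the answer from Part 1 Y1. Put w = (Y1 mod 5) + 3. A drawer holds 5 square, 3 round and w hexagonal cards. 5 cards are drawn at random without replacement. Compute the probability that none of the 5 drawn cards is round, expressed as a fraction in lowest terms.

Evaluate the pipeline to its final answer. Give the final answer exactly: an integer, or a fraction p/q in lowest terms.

Part 1: a(2) = -3*(31) + 3*(-40) = -213; iterating: a(2)=-213, a(3)=732, a(4)=-2835, a(5)=10701, a(6)=-40608, a(7)=153927, a(8)=-583605, a(9)=2212596, a(10)=-8388603; answer -8388603
Part 2: Y1 = -8388603; w = 5; total draws C(13,5) = 1287; favorable C(10,5) = 252; P = 28/143; answer 28/143

28/143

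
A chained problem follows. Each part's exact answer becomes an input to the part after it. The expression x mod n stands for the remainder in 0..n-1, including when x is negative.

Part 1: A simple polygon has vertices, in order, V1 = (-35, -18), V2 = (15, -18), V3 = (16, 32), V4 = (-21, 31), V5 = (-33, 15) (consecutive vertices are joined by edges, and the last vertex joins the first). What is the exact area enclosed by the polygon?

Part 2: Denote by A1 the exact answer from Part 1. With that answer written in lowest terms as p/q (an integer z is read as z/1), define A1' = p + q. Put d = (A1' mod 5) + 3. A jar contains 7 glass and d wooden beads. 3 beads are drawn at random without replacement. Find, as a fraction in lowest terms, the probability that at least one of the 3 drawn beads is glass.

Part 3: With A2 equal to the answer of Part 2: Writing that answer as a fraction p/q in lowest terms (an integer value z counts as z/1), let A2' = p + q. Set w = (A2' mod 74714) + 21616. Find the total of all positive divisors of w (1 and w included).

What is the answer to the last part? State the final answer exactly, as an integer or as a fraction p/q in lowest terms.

36864

Part 1: cross terms: (-35*-18 - 15*-18)=900, (15*32 - 16*-18)=768, (16*31 - -21*32)=1168, (-21*15 - -33*31)=708, (-33*-18 - -35*15)=1119; twice the area = |4663| = 4663; area = 4663/2; answer 4663/2
Part 2: A1 = 4663/2; threaded value p + q = 4665; d = 3; total draws C(10,3) = 120; complement C(3,3) = 1; favorable 120 - 1 = 119; P = 119/120; answer 119/120
Part 3: A2 = 119/120; threaded value p + q = 239; w = 21855; 21855 = 3 * 5 * 31 * 47; sigma = (1 + 3) * (1 + 5) * (1 + 31) * (1 + 47) = 4 * 6 * 32 * 48 = 36864; answer 36864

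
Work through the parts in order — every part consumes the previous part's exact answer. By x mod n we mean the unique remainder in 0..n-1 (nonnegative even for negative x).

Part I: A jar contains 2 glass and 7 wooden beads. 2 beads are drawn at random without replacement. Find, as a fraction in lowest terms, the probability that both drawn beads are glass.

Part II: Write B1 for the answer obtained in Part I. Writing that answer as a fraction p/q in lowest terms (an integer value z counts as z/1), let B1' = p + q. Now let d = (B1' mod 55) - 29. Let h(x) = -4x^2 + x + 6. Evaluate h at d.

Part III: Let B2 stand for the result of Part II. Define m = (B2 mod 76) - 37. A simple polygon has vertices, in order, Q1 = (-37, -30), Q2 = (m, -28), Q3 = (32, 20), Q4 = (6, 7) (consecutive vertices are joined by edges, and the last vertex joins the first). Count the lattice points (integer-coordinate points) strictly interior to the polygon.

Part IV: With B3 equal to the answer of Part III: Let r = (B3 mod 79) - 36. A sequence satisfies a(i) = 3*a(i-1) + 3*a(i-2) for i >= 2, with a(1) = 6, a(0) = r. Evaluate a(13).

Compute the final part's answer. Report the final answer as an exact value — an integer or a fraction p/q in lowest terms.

Part I: total draws C(9,2) = 36; favorable C(2,2) = 1; P = 1/36; answer 1/36
Part II: B1 = 1/36; threaded value p + q = 37; d = 8; -4*(8)^2 + 1*(8)^1 + 6 = (-256) + (8) + (6) = -242; answer -242
Part III: B2 = -242; m = 25; cross terms: (-37*-28 - 25*-30)=1786, (25*20 - 32*-28)=1396, (32*7 - 6*20)=104, (6*-30 - -37*7)=79; twice the area = |3365| = 3365; area = 3365/2; boundary points = 2 + 1 + 13 + 1 = 17; strictly interior points = area - boundary/2 + 1 = 1675; answer 1675
Part IV: B3 = 1675; r = -20; a(2) = 3*(6) + 3*(-20) = -42; iterating: a(2)=-42, a(3)=-108, a(4)=-450, a(5)=-1674, a(6)=-6372, a(7)=-24138, a(8)=-91530, a(9)=-347004, a(10)=-1315602, a(11)=-4987818, a(12)=-18910260, a(13)=-71694234; answer -71694234

-71694234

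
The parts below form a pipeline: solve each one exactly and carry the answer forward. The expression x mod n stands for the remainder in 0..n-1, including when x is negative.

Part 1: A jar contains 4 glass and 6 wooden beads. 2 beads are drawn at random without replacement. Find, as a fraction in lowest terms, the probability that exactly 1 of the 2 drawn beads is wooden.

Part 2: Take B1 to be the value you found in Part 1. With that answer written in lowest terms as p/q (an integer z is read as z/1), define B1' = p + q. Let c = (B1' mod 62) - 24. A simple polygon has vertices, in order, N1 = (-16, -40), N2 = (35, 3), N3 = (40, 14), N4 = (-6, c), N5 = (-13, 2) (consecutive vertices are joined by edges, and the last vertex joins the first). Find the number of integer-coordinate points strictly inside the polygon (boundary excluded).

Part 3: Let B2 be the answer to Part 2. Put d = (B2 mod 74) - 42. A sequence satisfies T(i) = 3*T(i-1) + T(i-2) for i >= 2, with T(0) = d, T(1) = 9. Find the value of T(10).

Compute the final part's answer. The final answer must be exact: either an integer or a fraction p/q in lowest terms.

281773

Part 1: total draws C(10,2) = 45; favorable C(6,1)*C(4,1) = 24; P = 8/15; answer 8/15
Part 2: B1 = 8/15; threaded value p + q = 23; c = -1; cross terms: (-16*3 - 35*-40)=1352, (35*14 - 40*3)=370, (40*-1 - -6*14)=44, (-6*2 - -13*-1)=-25, (-13*-40 - -16*2)=552; twice the area = |2293| = 2293; area = 2293/2; boundary points = 1 + 1 + 1 + 1 + 3 = 7; strictly interior points = area - boundary/2 + 1 = 1144; answer 1144
Part 3: B2 = 1144; d = -8; T(2) = 3*(9) + 1*(-8) = 19; iterating: T(2)=19, T(3)=66, T(4)=217, T(5)=717, T(6)=2368, T(7)=7821, T(8)=25831, T(9)=85314, T(10)=281773; answer 281773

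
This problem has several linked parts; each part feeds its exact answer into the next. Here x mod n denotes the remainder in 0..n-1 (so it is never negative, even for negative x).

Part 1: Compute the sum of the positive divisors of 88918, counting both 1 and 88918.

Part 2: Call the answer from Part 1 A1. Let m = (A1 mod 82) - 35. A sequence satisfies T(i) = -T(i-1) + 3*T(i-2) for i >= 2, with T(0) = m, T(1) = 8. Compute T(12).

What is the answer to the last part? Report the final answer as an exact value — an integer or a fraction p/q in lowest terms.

Part 1: 88918 = 2 * 23 * 1933; sigma = (1 + 2) * (1 + 23) * (1 + 1933) = 3 * 24 * 1934 = 139248; answer 139248
Part 2: A1 = 139248; m = -23; T(2) = -1*(8) + 3*(-23) = -77; iterating: T(2)=-77, T(3)=101, T(4)=-332, T(5)=635, T(6)=-1631, T(7)=3536, T(8)=-8429, T(9)=19037, T(10)=-44324, T(11)=101435, T(12)=-234407; answer -234407

-234407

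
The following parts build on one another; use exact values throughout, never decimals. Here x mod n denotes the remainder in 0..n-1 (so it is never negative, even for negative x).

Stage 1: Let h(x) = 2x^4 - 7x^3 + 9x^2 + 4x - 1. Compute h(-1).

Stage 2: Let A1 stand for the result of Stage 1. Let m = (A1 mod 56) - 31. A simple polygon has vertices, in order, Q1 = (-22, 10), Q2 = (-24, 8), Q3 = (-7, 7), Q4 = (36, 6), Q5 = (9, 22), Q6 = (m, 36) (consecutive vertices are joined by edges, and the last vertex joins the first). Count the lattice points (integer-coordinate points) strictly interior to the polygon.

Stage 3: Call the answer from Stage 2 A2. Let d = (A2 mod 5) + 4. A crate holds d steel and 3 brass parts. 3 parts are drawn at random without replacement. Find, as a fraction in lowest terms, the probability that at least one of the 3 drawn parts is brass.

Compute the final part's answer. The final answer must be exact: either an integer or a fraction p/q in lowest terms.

23/28

Stage 1: 2*(-1)^4 - 7*(-1)^3 + 9*(-1)^2 + 4*(-1)^1 - 1 = (2) + (7) + (9) + (-4) + (-1) = 13; answer 13
Stage 2: A1 = 13; m = -18; cross terms: (-22*8 - -24*10)=64, (-24*7 - -7*8)=-112, (-7*6 - 36*7)=-294, (36*22 - 9*6)=738, (9*36 - -18*22)=720, (-18*10 - -22*36)=612; twice the area = |1728| = 1728; area = 864; boundary points = 2 + 1 + 1 + 1 + 1 + 2 = 8; strictly interior points = area - boundary/2 + 1 = 861; answer 861
Stage 3: A2 = 861; d = 5; total draws C(8,3) = 56; complement C(5,3) = 10; favorable 56 - 10 = 46; P = 23/28; answer 23/28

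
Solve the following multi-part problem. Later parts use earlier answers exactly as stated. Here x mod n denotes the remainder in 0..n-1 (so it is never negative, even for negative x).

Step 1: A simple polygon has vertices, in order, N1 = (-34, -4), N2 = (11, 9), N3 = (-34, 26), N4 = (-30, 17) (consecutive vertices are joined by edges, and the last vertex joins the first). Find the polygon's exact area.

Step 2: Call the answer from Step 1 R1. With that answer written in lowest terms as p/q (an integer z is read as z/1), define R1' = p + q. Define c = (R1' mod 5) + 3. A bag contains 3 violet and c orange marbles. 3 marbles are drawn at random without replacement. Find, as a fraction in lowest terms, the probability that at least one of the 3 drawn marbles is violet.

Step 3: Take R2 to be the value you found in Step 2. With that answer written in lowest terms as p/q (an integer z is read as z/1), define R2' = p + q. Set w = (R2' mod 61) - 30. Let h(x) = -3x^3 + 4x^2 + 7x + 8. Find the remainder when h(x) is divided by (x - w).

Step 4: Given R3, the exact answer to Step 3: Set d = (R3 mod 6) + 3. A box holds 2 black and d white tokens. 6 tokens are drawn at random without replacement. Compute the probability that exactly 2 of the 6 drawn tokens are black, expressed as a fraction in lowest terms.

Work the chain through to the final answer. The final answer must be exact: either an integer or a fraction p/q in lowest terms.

Step 1: cross terms: (-34*9 - 11*-4)=-262, (11*26 - -34*9)=592, (-34*17 - -30*26)=202, (-30*-4 - -34*17)=698; twice the area = |1230| = 1230; area = 615; answer 615
Step 2: R1 = 615; threaded value p + q = 616; c = 4; total draws C(7,3) = 35; complement C(4,3) = 4; favorable 35 - 4 = 31; P = 31/35; answer 31/35
Step 3: R2 = 31/35; threaded value p + q = 66; w = -25; remainder = value at the root: -3*(-25)^3 + 4*(-25)^2 + 7*(-25)^1 + 8 = (46875) + (2500) + (-175) + (8) = 49208; answer 49208
Step 4: R3 = 49208; d = 5; total draws C(7,6) = 7; favorable C(2,2)*C(5,4) = 5; P = 5/7; answer 5/7

5/7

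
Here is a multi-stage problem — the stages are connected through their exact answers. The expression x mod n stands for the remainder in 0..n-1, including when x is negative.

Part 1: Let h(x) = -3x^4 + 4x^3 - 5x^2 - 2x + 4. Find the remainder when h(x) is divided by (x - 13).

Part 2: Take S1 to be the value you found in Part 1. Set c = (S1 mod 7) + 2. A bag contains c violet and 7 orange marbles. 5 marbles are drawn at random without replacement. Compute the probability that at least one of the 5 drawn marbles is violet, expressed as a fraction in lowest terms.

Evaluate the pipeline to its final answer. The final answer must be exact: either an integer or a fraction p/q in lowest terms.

11/12

Part 1: remainder = value at the root: -3*(13)^4 + 4*(13)^3 - 5*(13)^2 - 2*(13)^1 + 4 = (-85683) + (8788) + (-845) + (-26) + (4) = -77762; answer -77762
Part 2: S1 = -77762; c = 3; total draws C(10,5) = 252; complement C(7,5) = 21; favorable 252 - 21 = 231; P = 11/12; answer 11/12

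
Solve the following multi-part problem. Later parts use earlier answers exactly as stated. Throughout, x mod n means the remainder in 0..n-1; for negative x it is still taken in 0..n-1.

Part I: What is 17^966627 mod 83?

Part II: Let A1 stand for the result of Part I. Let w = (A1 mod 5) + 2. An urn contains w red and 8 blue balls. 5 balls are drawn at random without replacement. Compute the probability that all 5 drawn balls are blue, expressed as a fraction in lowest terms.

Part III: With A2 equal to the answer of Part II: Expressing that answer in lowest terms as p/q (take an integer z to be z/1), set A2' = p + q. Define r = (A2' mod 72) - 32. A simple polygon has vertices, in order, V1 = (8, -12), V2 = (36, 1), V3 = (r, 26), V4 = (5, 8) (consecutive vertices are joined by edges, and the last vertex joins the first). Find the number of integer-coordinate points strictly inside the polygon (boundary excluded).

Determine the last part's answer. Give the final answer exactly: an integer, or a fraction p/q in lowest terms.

Part I: squarings mod 83: 17^1=17, 17^2=40, 17^4=23, 17^8=31, 17^16=48, 17^32=63, 17^64=68, 17^128=59, 17^256=78, 17^512=25, 17^1024=44, 17^2048=27, 17^4096=65, 17^8192=75, 17^16384=64, 17^32768=29, 17^65536=11, 17^131072=38, 17^262144=33, 17^524288=10; 17^966627 = 17^1 * 17^2 * 17^32 * 17^64 * 17^128 * 17^256 * 17^512 * 17^1024 * 17^2048 * 17^4096 * 17^8192 * 17^32768 * 17^131072 * 17^262144 * 17^524288 = 81 (mod 83); answer 81
Part II: A1 = 81; w = 3; total draws C(11,5) = 462; favorable C(8,5) = 56; P = 4/33; answer 4/33
Part III: A2 = 4/33; threaded value p + q = 37; r = 5; cross terms: (8*1 - 36*-12)=440, (36*26 - 5*1)=931, (5*8 - 5*26)=-90, (5*-12 - 8*8)=-124; twice the area = |1157| = 1157; area = 1157/2; boundary points = 1 + 1 + 18 + 1 = 21; strictly interior points = area - boundary/2 + 1 = 569; answer 569

569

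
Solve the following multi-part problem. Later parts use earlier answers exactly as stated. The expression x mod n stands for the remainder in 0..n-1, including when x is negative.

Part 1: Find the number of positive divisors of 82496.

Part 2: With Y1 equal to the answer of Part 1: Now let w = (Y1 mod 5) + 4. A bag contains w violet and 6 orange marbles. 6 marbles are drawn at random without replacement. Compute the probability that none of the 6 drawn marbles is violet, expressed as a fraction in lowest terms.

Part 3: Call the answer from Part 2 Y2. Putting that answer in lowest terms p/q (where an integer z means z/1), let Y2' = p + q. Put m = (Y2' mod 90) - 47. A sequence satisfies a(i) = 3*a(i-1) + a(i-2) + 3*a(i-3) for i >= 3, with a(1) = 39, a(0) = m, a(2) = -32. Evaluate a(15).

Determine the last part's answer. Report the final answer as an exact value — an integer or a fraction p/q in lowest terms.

-240764784

Part 1: 82496 = 2^6 * 1289; number of divisors = (6+1) * (1+1) = 14; answer 14
Part 2: Y1 = 14; w = 8; total draws C(14,6) = 3003; favorable C(6,6) = 1; P = 1/3003; answer 1/3003
Part 3: Y2 = 1/3003; threaded value p + q = 3004; m = -13; a(3) = 3*(-32) + 1*(39) + 3*(-13) = -96; iterating: a(3)=-96, a(4)=-203, a(5)=-801, a(6)=-2894, a(7)=-10092, a(8)=-35573, a(9)=-125493, a(10)=-442328, a(11)=-1559196, a(12)=-5496395, a(13)=-19375365, a(14)=-68300078, a(15)=-240764784; answer -240764784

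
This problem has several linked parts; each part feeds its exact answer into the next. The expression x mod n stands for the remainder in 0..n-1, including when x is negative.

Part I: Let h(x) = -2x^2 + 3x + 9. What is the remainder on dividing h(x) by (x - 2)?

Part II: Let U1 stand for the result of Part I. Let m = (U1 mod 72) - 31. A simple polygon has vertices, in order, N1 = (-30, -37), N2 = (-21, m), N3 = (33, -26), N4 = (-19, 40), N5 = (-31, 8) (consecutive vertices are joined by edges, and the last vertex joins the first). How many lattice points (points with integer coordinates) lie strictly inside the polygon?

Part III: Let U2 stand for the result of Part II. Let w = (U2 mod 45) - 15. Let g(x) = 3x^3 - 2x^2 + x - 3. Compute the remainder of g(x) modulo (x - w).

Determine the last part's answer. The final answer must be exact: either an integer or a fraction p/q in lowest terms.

Part I: remainder = value at the root: -2*(2)^2 + 3*(2)^1 + 9 = (-8) + (6) + (9) = 7; answer 7
Part II: U1 = 7; m = -24; cross terms: (-30*-24 - -21*-37)=-57, (-21*-26 - 33*-24)=1338, (33*40 - -19*-26)=826, (-19*8 - -31*40)=1088, (-31*-37 - -30*8)=1387; twice the area = |4582| = 4582; area = 2291; boundary points = 1 + 2 + 2 + 4 + 1 = 10; strictly interior points = area - boundary/2 + 1 = 2287; answer 2287
Part III: U2 = 2287; w = 22; remainder = value at the root: 3*(22)^3 - 2*(22)^2 + 1*(22)^1 - 3 = (31944) + (-968) + (22) + (-3) = 30995; answer 30995

30995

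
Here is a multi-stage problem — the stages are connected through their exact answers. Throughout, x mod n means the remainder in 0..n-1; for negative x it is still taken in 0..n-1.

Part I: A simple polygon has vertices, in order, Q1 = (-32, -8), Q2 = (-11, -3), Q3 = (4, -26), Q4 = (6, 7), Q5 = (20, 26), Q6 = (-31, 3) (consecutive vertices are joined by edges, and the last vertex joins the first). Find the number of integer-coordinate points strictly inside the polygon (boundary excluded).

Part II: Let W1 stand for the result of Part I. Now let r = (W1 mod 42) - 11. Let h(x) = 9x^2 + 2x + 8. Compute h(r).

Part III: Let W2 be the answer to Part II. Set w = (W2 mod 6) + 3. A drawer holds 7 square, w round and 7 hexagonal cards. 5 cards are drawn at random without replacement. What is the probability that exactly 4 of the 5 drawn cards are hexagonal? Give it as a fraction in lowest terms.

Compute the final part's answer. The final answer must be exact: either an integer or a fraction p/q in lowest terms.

Part I: cross terms: (-32*-3 - -11*-8)=8, (-11*-26 - 4*-3)=298, (4*7 - 6*-26)=184, (6*26 - 20*7)=16, (20*3 - -31*26)=866, (-31*-8 - -32*3)=344; twice the area = |1716| = 1716; area = 858; boundary points = 1 + 1 + 1 + 1 + 1 + 1 = 6; strictly interior points = area - boundary/2 + 1 = 856; answer 856
Part II: W1 = 856; r = 5; 9*(5)^2 + 2*(5)^1 + 8 = (225) + (10) + (8) = 243; answer 243
Part III: W2 = 243; w = 6; total draws C(20,5) = 15504; favorable C(7,4)*C(13,1) = 455; P = 455/15504; answer 455/15504

455/15504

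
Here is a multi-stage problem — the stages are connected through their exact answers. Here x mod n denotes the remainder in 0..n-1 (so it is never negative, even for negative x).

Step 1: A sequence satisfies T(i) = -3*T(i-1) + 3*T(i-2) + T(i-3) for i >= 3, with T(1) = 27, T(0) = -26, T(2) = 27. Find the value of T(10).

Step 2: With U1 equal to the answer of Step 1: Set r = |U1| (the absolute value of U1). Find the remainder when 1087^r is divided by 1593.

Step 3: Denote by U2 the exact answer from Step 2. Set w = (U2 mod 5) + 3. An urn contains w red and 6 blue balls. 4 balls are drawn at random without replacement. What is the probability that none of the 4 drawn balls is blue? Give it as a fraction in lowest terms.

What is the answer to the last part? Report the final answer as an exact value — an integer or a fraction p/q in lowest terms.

1/33

Step 1: T(3) = -3*(27) + 3*(27) + 1*(-26) = -26; iterating: T(3)=-26, T(4)=186, T(5)=-609, T(6)=2359, T(7)=-8718, T(8)=32622, T(9)=-121661, T(10)=454131; answer 454131
Step 2: U1 = 454131; r = 454131; squarings mod 1593: 1087^1=1087, 1087^2=1156, 1087^4=1402, 1087^8=1435, 1087^16=1069, 1087^32=580, 1087^64=277, 1087^128=265, 1087^256=133, 1087^512=166, 1087^1024=475, 1087^2048=1012, 1087^4096=1438, 1087^8192=130, 1087^16384=970, 1087^32768=1030, 1087^65536=1555, 1087^131072=1444, 1087^262144=1492; 1087^454131 = 1087^1 * 1087^2 * 1087^16 * 1087^32 * 1087^64 * 1087^128 * 1087^256 * 1087^1024 * 1087^2048 * 1087^8192 * 1087^16384 * 1087^32768 * 1087^131072 * 1087^262144 = 433 (mod 1593); answer 433
Step 3: U2 = 433; w = 6; total draws C(12,4) = 495; favorable C(6,4) = 15; P = 1/33; answer 1/33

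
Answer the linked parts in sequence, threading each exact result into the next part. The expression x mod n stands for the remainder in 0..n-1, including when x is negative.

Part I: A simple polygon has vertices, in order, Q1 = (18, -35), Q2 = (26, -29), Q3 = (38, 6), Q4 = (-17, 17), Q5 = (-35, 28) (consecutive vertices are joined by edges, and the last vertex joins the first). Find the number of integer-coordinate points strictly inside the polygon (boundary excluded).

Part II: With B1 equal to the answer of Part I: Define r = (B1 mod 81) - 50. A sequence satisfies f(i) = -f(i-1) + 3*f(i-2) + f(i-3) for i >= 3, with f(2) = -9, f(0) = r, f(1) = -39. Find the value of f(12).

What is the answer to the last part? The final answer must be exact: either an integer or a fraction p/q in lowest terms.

Part I: cross terms: (18*-29 - 26*-35)=388, (26*6 - 38*-29)=1258, (38*17 - -17*6)=748, (-17*28 - -35*17)=119, (-35*-35 - 18*28)=721; twice the area = |3234| = 3234; area = 1617; boundary points = 2 + 1 + 11 + 1 + 1 = 16; strictly interior points = area - boundary/2 + 1 = 1610; answer 1610
Part II: B1 = 1610; r = 21; f(3) = -1*(-9) + 3*(-39) + 1*(21) = -87; iterating: f(3)=-87, f(4)=21, f(5)=-291, f(6)=267, f(7)=-1119, f(8)=1629, f(9)=-4719, f(10)=8487, f(11)=-21015, f(12)=41757; answer 41757

41757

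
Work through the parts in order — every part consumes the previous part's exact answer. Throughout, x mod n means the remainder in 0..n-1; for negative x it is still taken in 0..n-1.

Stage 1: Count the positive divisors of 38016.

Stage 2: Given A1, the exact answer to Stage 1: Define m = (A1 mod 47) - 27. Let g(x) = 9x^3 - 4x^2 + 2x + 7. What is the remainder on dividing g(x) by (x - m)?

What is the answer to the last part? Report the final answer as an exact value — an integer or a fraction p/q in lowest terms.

-9413

Stage 1: 38016 = 2^7 * 3^3 * 11; number of divisors = (7+1) * (3+1) * (1+1) = 64; answer 64
Stage 2: A1 = 64; m = -10; remainder = value at the root: 9*(-10)^3 - 4*(-10)^2 + 2*(-10)^1 + 7 = (-9000) + (-400) + (-20) + (7) = -9413; answer -9413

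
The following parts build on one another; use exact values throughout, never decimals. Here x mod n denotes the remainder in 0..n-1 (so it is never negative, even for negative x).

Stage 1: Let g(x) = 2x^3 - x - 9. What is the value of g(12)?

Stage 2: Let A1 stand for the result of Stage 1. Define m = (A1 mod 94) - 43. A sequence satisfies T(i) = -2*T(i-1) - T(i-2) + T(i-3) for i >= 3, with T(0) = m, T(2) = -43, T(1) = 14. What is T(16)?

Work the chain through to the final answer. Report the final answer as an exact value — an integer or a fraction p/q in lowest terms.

Stage 1: 2*(12)^3 - 1*(12)^1 - 9 = (3456) + (-12) + (-9) = 3435; answer 3435
Stage 2: A1 = 3435; m = 8; T(3) = -2*(-43) - 1*(14) + 1*(8) = 80; iterating: T(3)=80, T(4)=-103, T(5)=83, T(6)=17, T(7)=-220, T(8)=506, T(9)=-775, T(10)=824, T(11)=-367, T(12)=-865, T(13)=2921, T(14)=-5344, T(15)=6902, T(16)=-5539; answer -5539

-5539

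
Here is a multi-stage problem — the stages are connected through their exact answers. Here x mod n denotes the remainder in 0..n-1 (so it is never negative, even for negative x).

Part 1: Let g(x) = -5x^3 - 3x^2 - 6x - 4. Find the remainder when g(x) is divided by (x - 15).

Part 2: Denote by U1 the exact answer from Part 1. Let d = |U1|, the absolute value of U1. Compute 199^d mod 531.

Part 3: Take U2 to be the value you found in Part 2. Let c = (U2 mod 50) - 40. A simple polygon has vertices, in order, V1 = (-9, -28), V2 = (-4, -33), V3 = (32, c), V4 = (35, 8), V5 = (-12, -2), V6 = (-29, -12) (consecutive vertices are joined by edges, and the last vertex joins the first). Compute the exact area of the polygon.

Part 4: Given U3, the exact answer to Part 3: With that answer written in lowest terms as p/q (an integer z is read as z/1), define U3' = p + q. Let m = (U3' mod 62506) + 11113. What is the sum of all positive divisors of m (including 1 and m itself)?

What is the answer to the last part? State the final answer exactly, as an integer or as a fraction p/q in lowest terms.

22140

Part 1: remainder = value at the root: -5*(15)^3 - 3*(15)^2 - 6*(15)^1 - 4 = (-16875) + (-675) + (-90) + (-4) = -17644; answer -17644
Part 2: U1 = -17644; d = 17644; squarings mod 531: 199^1=199, 199^2=307, 199^4=262, 199^8=145, 199^16=316, 199^32=28, 199^64=253, 199^128=289, 199^256=154, 199^512=352, 199^1024=181, 199^2048=370, 199^4096=433, 199^8192=46, 199^16384=523; 199^17644 = 199^4 * 199^8 * 199^32 * 199^64 * 199^128 * 199^1024 * 199^16384 = 289 (mod 531); answer 289
Part 3: U2 = 289; c = -1; cross terms: (-9*-33 - -4*-28)=185, (-4*-1 - 32*-33)=1060, (32*8 - 35*-1)=291, (35*-2 - -12*8)=26, (-12*-12 - -29*-2)=86, (-29*-28 - -9*-12)=704; twice the area = |2352| = 2352; area = 1176; answer 1176
Part 4: U3 = 1176; threaded value p + q = 1177; m = 12290; 12290 = 2 * 5 * 1229; sigma = (1 + 2) * (1 + 5) * (1 + 1229) = 3 * 6 * 1230 = 22140; answer 22140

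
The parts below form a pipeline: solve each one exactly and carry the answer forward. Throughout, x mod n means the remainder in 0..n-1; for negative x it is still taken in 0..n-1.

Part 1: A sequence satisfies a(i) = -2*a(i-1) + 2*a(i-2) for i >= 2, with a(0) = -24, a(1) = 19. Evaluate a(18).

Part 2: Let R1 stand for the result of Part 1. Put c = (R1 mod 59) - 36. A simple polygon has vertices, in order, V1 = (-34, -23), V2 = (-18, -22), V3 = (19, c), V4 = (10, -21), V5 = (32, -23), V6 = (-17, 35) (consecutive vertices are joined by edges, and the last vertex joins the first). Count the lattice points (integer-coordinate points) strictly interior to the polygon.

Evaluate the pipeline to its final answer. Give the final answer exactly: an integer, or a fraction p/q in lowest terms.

1774

Part 1: a(2) = -2*(19) + 2*(-24) = -86; iterating: a(2)=-86, a(3)=210, a(4)=-592, a(5)=1604, a(6)=-4392, a(7)=11992, a(8)=-32768, a(9)=89520, a(10)=-244576, a(11)=668192, a(12)=-1825536, a(13)=4987456, a(14)=-13625984, a(15)=37226880, a(16)=-101705728, a(17)=277865216, a(18)=-759141888; answer -759141888
Part 2: R1 = -759141888; c = -16; cross terms: (-34*-22 - -18*-23)=334, (-18*-16 - 19*-22)=706, (19*-21 - 10*-16)=-239, (10*-23 - 32*-21)=442, (32*35 - -17*-23)=729, (-17*-23 - -34*35)=1581; twice the area = |3553| = 3553; area = 3553/2; boundary points = 1 + 1 + 1 + 2 + 1 + 1 = 7; strictly interior points = area - boundary/2 + 1 = 1774; answer 1774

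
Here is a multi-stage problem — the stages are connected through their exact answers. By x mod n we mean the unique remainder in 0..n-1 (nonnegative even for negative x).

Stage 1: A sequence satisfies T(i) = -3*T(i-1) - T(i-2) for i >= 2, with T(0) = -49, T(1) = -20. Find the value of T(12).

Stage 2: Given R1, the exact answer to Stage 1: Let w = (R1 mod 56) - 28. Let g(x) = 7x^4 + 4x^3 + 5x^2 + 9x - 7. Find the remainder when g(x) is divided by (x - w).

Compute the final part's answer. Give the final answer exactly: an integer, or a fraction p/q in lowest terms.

Stage 1: T(2) = -3*(-20) - 1*(-49) = 109; iterating: T(2)=109, T(3)=-307, T(4)=812, T(5)=-2129, T(6)=5575, T(7)=-14596, T(8)=38213, T(9)=-100043, T(10)=261916, T(11)=-685705, T(12)=1795199; answer 1795199
Stage 2: R1 = 1795199; w = -21; remainder = value at the root: 7*(-21)^4 + 4*(-21)^3 + 5*(-21)^2 + 9*(-21)^1 - 7 = (1361367) + (-37044) + (2205) + (-189) + (-7) = 1326332; answer 1326332

1326332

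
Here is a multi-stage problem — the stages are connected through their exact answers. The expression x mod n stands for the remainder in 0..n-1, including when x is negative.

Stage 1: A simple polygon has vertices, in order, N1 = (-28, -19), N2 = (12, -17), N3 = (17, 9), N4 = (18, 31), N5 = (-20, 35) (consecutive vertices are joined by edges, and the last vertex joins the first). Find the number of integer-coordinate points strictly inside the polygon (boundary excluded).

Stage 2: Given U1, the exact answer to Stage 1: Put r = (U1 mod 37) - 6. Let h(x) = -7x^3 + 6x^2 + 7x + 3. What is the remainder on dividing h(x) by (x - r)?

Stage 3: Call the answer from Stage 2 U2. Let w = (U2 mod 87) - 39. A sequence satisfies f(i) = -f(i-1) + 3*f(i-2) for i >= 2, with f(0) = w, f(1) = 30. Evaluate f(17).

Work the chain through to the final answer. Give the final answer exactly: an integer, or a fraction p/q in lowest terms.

Stage 1: cross terms: (-28*-17 - 12*-19)=704, (12*9 - 17*-17)=397, (17*31 - 18*9)=365, (18*35 - -20*31)=1250, (-20*-19 - -28*35)=1360; twice the area = |4076| = 4076; area = 2038; boundary points = 2 + 1 + 1 + 2 + 2 = 8; strictly interior points = area - boundary/2 + 1 = 2035; answer 2035
Stage 2: U1 = 2035; r = -6; remainder = value at the root: -7*(-6)^3 + 6*(-6)^2 + 7*(-6)^1 + 3 = (1512) + (216) + (-42) + (3) = 1689; answer 1689
Stage 3: U2 = 1689; w = -3; f(2) = -1*(30) + 3*(-3) = -39; iterating: f(2)=-39, f(3)=129, f(4)=-246, f(5)=633, f(6)=-1371, f(7)=3270, f(8)=-7383, f(9)=17193, f(10)=-39342, f(11)=90921, f(12)=-208947, f(13)=481710, f(14)=-1108551, f(15)=2553681, f(16)=-5879334, f(17)=13540377; answer 13540377

13540377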